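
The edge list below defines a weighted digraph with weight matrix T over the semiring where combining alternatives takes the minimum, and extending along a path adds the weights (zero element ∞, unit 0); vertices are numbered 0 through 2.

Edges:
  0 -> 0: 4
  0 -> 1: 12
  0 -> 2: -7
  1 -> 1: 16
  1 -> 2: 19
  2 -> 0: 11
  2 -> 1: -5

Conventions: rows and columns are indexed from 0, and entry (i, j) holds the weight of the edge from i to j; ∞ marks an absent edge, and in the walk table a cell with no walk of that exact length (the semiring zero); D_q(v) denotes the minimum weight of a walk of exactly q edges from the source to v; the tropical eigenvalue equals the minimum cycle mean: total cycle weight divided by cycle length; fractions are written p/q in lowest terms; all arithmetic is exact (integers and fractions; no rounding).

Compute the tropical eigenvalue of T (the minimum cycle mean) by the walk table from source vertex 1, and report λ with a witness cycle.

q=0: [∞, 0, ∞]
q=1: [∞, 16, 19]
q=2: [30, 14, 35]
q=3: [34, 30, 23]
Optimal cycle mean attained by: cycle 0->2->0, total (-7) + 11, length 2.
Answer: λ = 2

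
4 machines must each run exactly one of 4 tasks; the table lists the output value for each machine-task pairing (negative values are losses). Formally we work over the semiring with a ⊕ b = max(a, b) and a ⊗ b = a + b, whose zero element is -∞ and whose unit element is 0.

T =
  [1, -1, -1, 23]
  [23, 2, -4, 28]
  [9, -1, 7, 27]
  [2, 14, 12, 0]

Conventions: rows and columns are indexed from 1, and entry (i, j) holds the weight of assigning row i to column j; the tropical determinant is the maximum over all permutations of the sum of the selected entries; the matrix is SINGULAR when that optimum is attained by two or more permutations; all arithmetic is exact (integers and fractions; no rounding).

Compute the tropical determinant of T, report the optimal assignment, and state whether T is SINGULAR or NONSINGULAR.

σ = (1, 2, 3, 4): 1 + 2 + 7 + 0 = 10
σ = (1, 2, 4, 3): 1 + 2 + 27 + 12 = 42
σ = (1, 3, 2, 4): 1 + (-4) + (-1) + 0 = -4
σ = (1, 3, 4, 2): 1 + (-4) + 27 + 14 = 38
σ = (1, 4, 2, 3): 1 + 28 + (-1) + 12 = 40
σ = (1, 4, 3, 2): 1 + 28 + 7 + 14 = 50
σ = (2, 1, 3, 4): (-1) + 23 + 7 + 0 = 29
σ = (2, 1, 4, 3): (-1) + 23 + 27 + 12 = 61
σ = (2, 3, 1, 4): (-1) + (-4) + 9 + 0 = 4
σ = (2, 3, 4, 1): (-1) + (-4) + 27 + 2 = 24
σ = (2, 4, 1, 3): (-1) + 28 + 9 + 12 = 48
σ = (2, 4, 3, 1): (-1) + 28 + 7 + 2 = 36
σ = (3, 1, 2, 4): (-1) + 23 + (-1) + 0 = 21
σ = (3, 1, 4, 2): (-1) + 23 + 27 + 14 = 63
σ = (3, 2, 1, 4): (-1) + 2 + 9 + 0 = 10
σ = (3, 2, 4, 1): (-1) + 2 + 27 + 2 = 30
σ = (3, 4, 1, 2): (-1) + 28 + 9 + 14 = 50
σ = (3, 4, 2, 1): (-1) + 28 + (-1) + 2 = 28
σ = (4, 1, 2, 3): 23 + 23 + (-1) + 12 = 57
σ = (4, 1, 3, 2): 23 + 23 + 7 + 14 = 67
σ = (4, 2, 1, 3): 23 + 2 + 9 + 12 = 46
σ = (4, 2, 3, 1): 23 + 2 + 7 + 2 = 34
σ = (4, 3, 1, 2): 23 + (-4) + 9 + 14 = 42
σ = (4, 3, 2, 1): 23 + (-4) + (-1) + 2 = 20
Optimal value attained by: σ = (4, 1, 3, 2).
Answer: det⊕(T) = 67; verdict: NONSINGULAR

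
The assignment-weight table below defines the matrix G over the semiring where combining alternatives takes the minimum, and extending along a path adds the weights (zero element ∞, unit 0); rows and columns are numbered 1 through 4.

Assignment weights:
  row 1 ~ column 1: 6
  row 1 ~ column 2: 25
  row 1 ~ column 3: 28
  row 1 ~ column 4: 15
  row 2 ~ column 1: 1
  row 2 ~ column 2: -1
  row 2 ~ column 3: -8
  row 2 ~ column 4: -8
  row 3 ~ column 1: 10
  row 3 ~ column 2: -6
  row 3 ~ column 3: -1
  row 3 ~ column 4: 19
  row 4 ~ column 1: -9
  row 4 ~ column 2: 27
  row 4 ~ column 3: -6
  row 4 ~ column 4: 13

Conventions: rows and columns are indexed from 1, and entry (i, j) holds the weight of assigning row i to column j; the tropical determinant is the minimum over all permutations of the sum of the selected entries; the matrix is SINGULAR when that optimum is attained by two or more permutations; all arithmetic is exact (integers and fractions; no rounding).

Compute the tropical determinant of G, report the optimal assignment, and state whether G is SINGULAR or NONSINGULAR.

σ = (1, 2, 3, 4): 6 + (-1) + (-1) + 13 = 17
σ = (1, 2, 4, 3): 6 + (-1) + 19 + (-6) = 18
σ = (1, 3, 2, 4): 6 + (-8) + (-6) + 13 = 5
σ = (1, 3, 4, 2): 6 + (-8) + 19 + 27 = 44
σ = (1, 4, 2, 3): 6 + (-8) + (-6) + (-6) = -14
σ = (1, 4, 3, 2): 6 + (-8) + (-1) + 27 = 24
σ = (2, 1, 3, 4): 25 + 1 + (-1) + 13 = 38
σ = (2, 1, 4, 3): 25 + 1 + 19 + (-6) = 39
σ = (2, 3, 1, 4): 25 + (-8) + 10 + 13 = 40
σ = (2, 3, 4, 1): 25 + (-8) + 19 + (-9) = 27
σ = (2, 4, 1, 3): 25 + (-8) + 10 + (-6) = 21
σ = (2, 4, 3, 1): 25 + (-8) + (-1) + (-9) = 7
σ = (3, 1, 2, 4): 28 + 1 + (-6) + 13 = 36
σ = (3, 1, 4, 2): 28 + 1 + 19 + 27 = 75
σ = (3, 2, 1, 4): 28 + (-1) + 10 + 13 = 50
σ = (3, 2, 4, 1): 28 + (-1) + 19 + (-9) = 37
σ = (3, 4, 1, 2): 28 + (-8) + 10 + 27 = 57
σ = (3, 4, 2, 1): 28 + (-8) + (-6) + (-9) = 5
σ = (4, 1, 2, 3): 15 + 1 + (-6) + (-6) = 4
σ = (4, 1, 3, 2): 15 + 1 + (-1) + 27 = 42
σ = (4, 2, 1, 3): 15 + (-1) + 10 + (-6) = 18
σ = (4, 2, 3, 1): 15 + (-1) + (-1) + (-9) = 4
σ = (4, 3, 1, 2): 15 + (-8) + 10 + 27 = 44
σ = (4, 3, 2, 1): 15 + (-8) + (-6) + (-9) = -8
Optimal value attained by: σ = (1, 4, 2, 3).
Answer: det⊕(G) = -14; verdict: NONSINGULAR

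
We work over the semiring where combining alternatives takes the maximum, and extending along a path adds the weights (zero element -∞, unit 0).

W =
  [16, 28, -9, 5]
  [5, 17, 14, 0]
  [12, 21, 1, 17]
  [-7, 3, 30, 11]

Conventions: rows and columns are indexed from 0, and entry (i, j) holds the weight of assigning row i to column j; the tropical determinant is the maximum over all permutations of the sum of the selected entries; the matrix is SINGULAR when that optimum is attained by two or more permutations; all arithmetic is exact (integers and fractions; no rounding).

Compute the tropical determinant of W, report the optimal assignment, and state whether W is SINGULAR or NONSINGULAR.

σ = (0, 1, 2, 3): 16 + 17 + 1 + 11 = 45
σ = (0, 1, 3, 2): 16 + 17 + 17 + 30 = 80
σ = (0, 2, 1, 3): 16 + 14 + 21 + 11 = 62
σ = (0, 2, 3, 1): 16 + 14 + 17 + 3 = 50
σ = (0, 3, 1, 2): 16 + 0 + 21 + 30 = 67
σ = (0, 3, 2, 1): 16 + 0 + 1 + 3 = 20
σ = (1, 0, 2, 3): 28 + 5 + 1 + 11 = 45
σ = (1, 0, 3, 2): 28 + 5 + 17 + 30 = 80
σ = (1, 2, 0, 3): 28 + 14 + 12 + 11 = 65
σ = (1, 2, 3, 0): 28 + 14 + 17 + (-7) = 52
σ = (1, 3, 0, 2): 28 + 0 + 12 + 30 = 70
σ = (1, 3, 2, 0): 28 + 0 + 1 + (-7) = 22
σ = (2, 0, 1, 3): (-9) + 5 + 21 + 11 = 28
σ = (2, 0, 3, 1): (-9) + 5 + 17 + 3 = 16
σ = (2, 1, 0, 3): (-9) + 17 + 12 + 11 = 31
σ = (2, 1, 3, 0): (-9) + 17 + 17 + (-7) = 18
σ = (2, 3, 0, 1): (-9) + 0 + 12 + 3 = 6
σ = (2, 3, 1, 0): (-9) + 0 + 21 + (-7) = 5
σ = (3, 0, 1, 2): 5 + 5 + 21 + 30 = 61
σ = (3, 0, 2, 1): 5 + 5 + 1 + 3 = 14
σ = (3, 1, 0, 2): 5 + 17 + 12 + 30 = 64
σ = (3, 1, 2, 0): 5 + 17 + 1 + (-7) = 16
σ = (3, 2, 0, 1): 5 + 14 + 12 + 3 = 34
σ = (3, 2, 1, 0): 5 + 14 + 21 + (-7) = 33
Optimal value attained by: σ = (0, 1, 3, 2).
Answer: det⊕(W) = 80; verdict: SINGULAR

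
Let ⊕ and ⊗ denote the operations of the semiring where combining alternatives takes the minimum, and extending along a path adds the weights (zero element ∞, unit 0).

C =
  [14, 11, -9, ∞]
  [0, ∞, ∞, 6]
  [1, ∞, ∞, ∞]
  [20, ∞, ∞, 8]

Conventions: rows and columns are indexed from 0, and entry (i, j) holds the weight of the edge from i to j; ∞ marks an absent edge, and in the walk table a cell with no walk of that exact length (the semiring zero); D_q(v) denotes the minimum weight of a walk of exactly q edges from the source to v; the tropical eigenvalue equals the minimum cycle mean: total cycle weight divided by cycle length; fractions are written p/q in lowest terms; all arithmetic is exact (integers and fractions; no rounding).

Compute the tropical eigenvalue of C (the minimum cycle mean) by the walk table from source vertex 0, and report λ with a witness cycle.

q=0: [0, ∞, ∞, ∞]
q=1: [14, 11, -9, ∞]
q=2: [-8, 25, 5, 17]
q=3: [6, 3, -17, 25]
q=4: [-16, 17, -3, 9]
Optimal cycle mean attained by: cycle 0->2->0, total (-9) + 1, length 2.
Answer: λ = -4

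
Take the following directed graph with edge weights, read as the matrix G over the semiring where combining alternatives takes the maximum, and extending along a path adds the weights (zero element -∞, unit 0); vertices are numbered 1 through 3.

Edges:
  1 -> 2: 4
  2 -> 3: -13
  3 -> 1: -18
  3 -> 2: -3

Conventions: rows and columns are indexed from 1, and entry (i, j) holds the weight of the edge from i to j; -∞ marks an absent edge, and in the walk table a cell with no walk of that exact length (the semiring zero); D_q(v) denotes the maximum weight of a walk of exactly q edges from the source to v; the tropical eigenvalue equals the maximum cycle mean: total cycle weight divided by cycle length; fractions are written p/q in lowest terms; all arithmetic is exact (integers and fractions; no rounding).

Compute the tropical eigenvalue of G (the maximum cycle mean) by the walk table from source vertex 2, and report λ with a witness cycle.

q=0: [-∞, 0, -∞]
q=1: [-∞, -∞, -13]
q=2: [-31, -16, -∞]
q=3: [-∞, -27, -29]
Optimal cycle mean attained by: cycle 2->3->2, total (-13) + (-3), length 2.
Answer: λ = -8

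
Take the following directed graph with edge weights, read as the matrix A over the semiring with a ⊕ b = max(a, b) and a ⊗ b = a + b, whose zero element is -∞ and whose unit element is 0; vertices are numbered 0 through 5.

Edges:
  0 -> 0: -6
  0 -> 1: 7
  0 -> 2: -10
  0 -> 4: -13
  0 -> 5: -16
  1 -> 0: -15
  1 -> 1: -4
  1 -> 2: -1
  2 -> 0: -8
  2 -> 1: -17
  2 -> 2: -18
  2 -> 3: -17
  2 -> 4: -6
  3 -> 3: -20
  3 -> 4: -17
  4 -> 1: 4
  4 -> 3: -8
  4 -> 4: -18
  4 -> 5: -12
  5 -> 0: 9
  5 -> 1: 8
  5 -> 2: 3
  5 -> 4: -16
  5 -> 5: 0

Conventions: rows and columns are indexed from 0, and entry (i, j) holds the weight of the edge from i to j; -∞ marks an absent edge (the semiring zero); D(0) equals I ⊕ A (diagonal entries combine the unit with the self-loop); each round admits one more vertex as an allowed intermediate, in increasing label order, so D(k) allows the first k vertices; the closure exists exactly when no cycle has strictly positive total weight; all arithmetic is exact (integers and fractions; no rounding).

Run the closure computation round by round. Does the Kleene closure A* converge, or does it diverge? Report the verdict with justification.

D(0):
  [0, 7, -10, -∞, -13, -16]
  [-15, 0, -1, -∞, -∞, -∞]
  [-8, -17, 0, -17, -6, -∞]
  [-∞, -∞, -∞, 0, -17, -∞]
  [-∞, 4, -∞, -8, 0, -12]
  [9, 8, 3, -∞, -16, 0]
D(1):
  [0, 7, -10, -∞, -13, -16]
  [-15, 0, -1, -∞, -28, -31]
  [-8, -1, 0, -17, -6, -24]
  [-∞, -∞, -∞, 0, -17, -∞]
  [-∞, 4, -∞, -8, 0, -12]
  [9, 16, 3, -∞, -4, 0]
D(2):
  [0, 7, 6, -∞, -13, -16]
  [-15, 0, -1, -∞, -28, -31]
  [-8, -1, 0, -17, -6, -24]
  [-∞, -∞, -∞, 0, -17, -∞]
  [-11, 4, 3, -8, 0, -12]
  [9, 16, 15, -∞, -4, 0]
D(3):
  [0, 7, 6, -11, 0, -16]
  [-9, 0, -1, -18, -7, -25]
  [-8, -1, 0, -17, -6, -24]
  [-∞, -∞, -∞, 0, -17, -∞]
  [-5, 4, 3, -8, 0, -12]
  [9, 16, 15, -2, 9, 0]
D(4):
  [0, 7, 6, -11, 0, -16]
  [-9, 0, -1, -18, -7, -25]
  [-8, -1, 0, -17, -6, -24]
  [-∞, -∞, -∞, 0, -17, -∞]
  [-5, 4, 3, -8, 0, -12]
  [9, 16, 15, -2, 9, 0]
D(5):
  [0, 7, 6, -8, 0, -12]
  [-9, 0, -1, -15, -7, -19]
  [-8, -1, 0, -14, -6, -18]
  [-22, -13, -14, 0, -17, -29]
  [-5, 4, 3, -8, 0, -12]
  [9, 16, 15, 1, 9, 0]
D(6):
  [0, 7, 6, -8, 0, -12]
  [-9, 0, -1, -15, -7, -19]
  [-8, -1, 0, -14, -6, -18]
  [-20, -13, -14, 0, -17, -29]
  [-3, 4, 3, -8, 0, -12]
  [9, 16, 15, 1, 9, 0]
Key observation: every diagonal entry stays at the unit through all rounds, so no improving cycle exists.
Answer: CONVERGES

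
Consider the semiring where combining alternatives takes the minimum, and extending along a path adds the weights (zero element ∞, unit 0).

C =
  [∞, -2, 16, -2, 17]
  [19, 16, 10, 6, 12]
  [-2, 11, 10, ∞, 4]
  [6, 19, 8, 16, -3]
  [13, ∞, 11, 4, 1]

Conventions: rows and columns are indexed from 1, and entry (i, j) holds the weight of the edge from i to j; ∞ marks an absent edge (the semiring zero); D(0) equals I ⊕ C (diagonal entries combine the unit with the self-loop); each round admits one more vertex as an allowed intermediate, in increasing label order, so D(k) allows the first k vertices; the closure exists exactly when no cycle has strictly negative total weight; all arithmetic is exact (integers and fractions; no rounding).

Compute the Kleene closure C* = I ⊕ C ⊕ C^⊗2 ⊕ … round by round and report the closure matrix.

D(0):
  [0, -2, 16, -2, 17]
  [19, 0, 10, 6, 12]
  [-2, 11, 0, ∞, 4]
  [6, 19, 8, 0, -3]
  [13, ∞, 11, 4, 0]
D(1):
  [0, -2, 16, -2, 17]
  [19, 0, 10, 6, 12]
  [-2, -4, 0, -4, 4]
  [6, 4, 8, 0, -3]
  [13, 11, 11, 4, 0]
D(2):
  [0, -2, 8, -2, 10]
  [19, 0, 10, 6, 12]
  [-2, -4, 0, -4, 4]
  [6, 4, 8, 0, -3]
  [13, 11, 11, 4, 0]
D(3):
  [0, -2, 8, -2, 10]
  [8, 0, 10, 6, 12]
  [-2, -4, 0, -4, 4]
  [6, 4, 8, 0, -3]
  [9, 7, 11, 4, 0]
D(4):
  [0, -2, 6, -2, -5]
  [8, 0, 10, 6, 3]
  [-2, -4, 0, -4, -7]
  [6, 4, 8, 0, -3]
  [9, 7, 11, 4, 0]
D(5):
  [0, -2, 6, -2, -5]
  [8, 0, 10, 6, 3]
  [-2, -4, 0, -4, -7]
  [6, 4, 8, 0, -3]
  [9, 7, 11, 4, 0]
Answer: C* = [[0, -2, 6, -2, -5], [8, 0, 10, 6, 3], [-2, -4, 0, -4, -7], [6, 4, 8, 0, -3], [9, 7, 11, 4, 0]]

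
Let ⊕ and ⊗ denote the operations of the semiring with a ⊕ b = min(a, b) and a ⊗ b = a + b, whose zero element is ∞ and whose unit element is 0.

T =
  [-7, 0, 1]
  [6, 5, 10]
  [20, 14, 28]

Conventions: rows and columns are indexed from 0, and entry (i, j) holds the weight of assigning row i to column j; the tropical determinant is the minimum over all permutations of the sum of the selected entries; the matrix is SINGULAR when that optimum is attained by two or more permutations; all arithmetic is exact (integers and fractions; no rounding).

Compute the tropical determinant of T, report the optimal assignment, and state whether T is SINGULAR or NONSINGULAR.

σ = (0, 1, 2): (-7) + 5 + 28 = 26
σ = (0, 2, 1): (-7) + 10 + 14 = 17
σ = (1, 0, 2): 0 + 6 + 28 = 34
σ = (1, 2, 0): 0 + 10 + 20 = 30
σ = (2, 0, 1): 1 + 6 + 14 = 21
σ = (2, 1, 0): 1 + 5 + 20 = 26
Optimal value attained by: σ = (0, 2, 1).
Answer: det⊕(T) = 17; verdict: NONSINGULAR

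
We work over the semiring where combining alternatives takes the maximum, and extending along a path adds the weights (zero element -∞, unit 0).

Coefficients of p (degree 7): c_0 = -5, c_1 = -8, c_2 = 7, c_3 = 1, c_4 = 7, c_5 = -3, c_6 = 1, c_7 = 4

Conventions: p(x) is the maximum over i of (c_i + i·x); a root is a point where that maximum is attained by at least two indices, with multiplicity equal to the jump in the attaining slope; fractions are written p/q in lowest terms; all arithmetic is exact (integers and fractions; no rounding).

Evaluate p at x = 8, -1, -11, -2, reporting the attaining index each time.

p(8) = max(-5+0·8=-5, -8+1·8=0, 7+2·8=23, 1+3·8=25, 7+4·8=39, -3+5·8=37, 1+6·8=49, 4+7·8=60) = 60 (attained by i=7)
p(-1) = max(-5+0·(-1)=-5, -8+1·(-1)=-9, 7+2·(-1)=5, 1+3·(-1)=-2, 7+4·(-1)=3, -3+5·(-1)=-8, 1+6·(-1)=-5, 4+7·(-1)=-3) = 5 (attained by i=2)
p(-11) = max(-5+0·(-11)=-5, -8+1·(-11)=-19, 7+2·(-11)=-15, 1+3·(-11)=-32, 7+4·(-11)=-37, -3+5·(-11)=-58, 1+6·(-11)=-65, 4+7·(-11)=-73) = -5 (attained by i=0)
p(-2) = max(-5+0·(-2)=-5, -8+1·(-2)=-10, 7+2·(-2)=3, 1+3·(-2)=-5, 7+4·(-2)=-1, -3+5·(-2)=-13, 1+6·(-2)=-11, 4+7·(-2)=-10) = 3 (attained by i=2)
Answer: p(8) = 60; p(-1) = 5; p(-11) = -5; p(-2) = 3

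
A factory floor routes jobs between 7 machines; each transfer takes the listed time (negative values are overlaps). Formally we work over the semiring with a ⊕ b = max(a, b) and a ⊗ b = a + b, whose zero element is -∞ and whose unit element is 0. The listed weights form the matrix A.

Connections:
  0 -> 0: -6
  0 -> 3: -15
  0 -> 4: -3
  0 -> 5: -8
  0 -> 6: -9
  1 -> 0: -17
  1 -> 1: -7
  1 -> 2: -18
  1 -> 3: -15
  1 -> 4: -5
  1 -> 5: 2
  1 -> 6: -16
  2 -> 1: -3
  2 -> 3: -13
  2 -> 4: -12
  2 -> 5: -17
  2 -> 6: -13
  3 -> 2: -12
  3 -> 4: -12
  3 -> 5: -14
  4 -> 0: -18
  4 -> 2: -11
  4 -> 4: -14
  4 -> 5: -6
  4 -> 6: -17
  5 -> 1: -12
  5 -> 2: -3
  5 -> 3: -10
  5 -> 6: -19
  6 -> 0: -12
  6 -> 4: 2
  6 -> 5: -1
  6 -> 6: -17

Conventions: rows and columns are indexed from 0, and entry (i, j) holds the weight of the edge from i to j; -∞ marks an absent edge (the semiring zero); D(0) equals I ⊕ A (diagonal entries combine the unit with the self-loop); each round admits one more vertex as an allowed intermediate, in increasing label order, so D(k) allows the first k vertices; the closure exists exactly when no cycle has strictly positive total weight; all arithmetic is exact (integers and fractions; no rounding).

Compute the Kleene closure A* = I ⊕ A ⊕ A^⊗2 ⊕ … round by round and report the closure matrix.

D(0):
  [0, -∞, -∞, -15, -3, -8, -9]
  [-17, 0, -18, -15, -5, 2, -16]
  [-∞, -3, 0, -13, -12, -17, -13]
  [-∞, -∞, -12, 0, -12, -14, -∞]
  [-18, -∞, -11, -∞, 0, -6, -17]
  [-∞, -12, -3, -10, -∞, 0, -19]
  [-12, -∞, -∞, -∞, 2, -1, 0]
D(1):
  [0, -∞, -∞, -15, -3, -8, -9]
  [-17, 0, -18, -15, -5, 2, -16]
  [-∞, -3, 0, -13, -12, -17, -13]
  [-∞, -∞, -12, 0, -12, -14, -∞]
  [-18, -∞, -11, -33, 0, -6, -17]
  [-∞, -12, -3, -10, -∞, 0, -19]
  [-12, -∞, -∞, -27, 2, -1, 0]
D(2):
  [0, -∞, -∞, -15, -3, -8, -9]
  [-17, 0, -18, -15, -5, 2, -16]
  [-20, -3, 0, -13, -8, -1, -13]
  [-∞, -∞, -12, 0, -12, -14, -∞]
  [-18, -∞, -11, -33, 0, -6, -17]
  [-29, -12, -3, -10, -17, 0, -19]
  [-12, -∞, -∞, -27, 2, -1, 0]
D(3):
  [0, -∞, -∞, -15, -3, -8, -9]
  [-17, 0, -18, -15, -5, 2, -16]
  [-20, -3, 0, -13, -8, -1, -13]
  [-32, -15, -12, 0, -12, -13, -25]
  [-18, -14, -11, -24, 0, -6, -17]
  [-23, -6, -3, -10, -11, 0, -16]
  [-12, -∞, -∞, -27, 2, -1, 0]
D(4):
  [0, -30, -27, -15, -3, -8, -9]
  [-17, 0, -18, -15, -5, 2, -16]
  [-20, -3, 0, -13, -8, -1, -13]
  [-32, -15, -12, 0, -12, -13, -25]
  [-18, -14, -11, -24, 0, -6, -17]
  [-23, -6, -3, -10, -11, 0, -16]
  [-12, -42, -39, -27, 2, -1, 0]
D(5):
  [0, -17, -14, -15, -3, -8, -9]
  [-17, 0, -16, -15, -5, 2, -16]
  [-20, -3, 0, -13, -8, -1, -13]
  [-30, -15, -12, 0, -12, -13, -25]
  [-18, -14, -11, -24, 0, -6, -17]
  [-23, -6, -3, -10, -11, 0, -16]
  [-12, -12, -9, -22, 2, -1, 0]
D(6):
  [0, -14, -11, -15, -3, -8, -9]
  [-17, 0, -1, -8, -5, 2, -14]
  [-20, -3, 0, -11, -8, -1, -13]
  [-30, -15, -12, 0, -12, -13, -25]
  [-18, -12, -9, -16, 0, -6, -17]
  [-23, -6, -3, -10, -11, 0, -16]
  [-12, -7, -4, -11, 2, -1, 0]
D(7):
  [0, -14, -11, -15, -3, -8, -9]
  [-17, 0, -1, -8, -5, 2, -14]
  [-20, -3, 0, -11, -8, -1, -13]
  [-30, -15, -12, 0, -12, -13, -25]
  [-18, -12, -9, -16, 0, -6, -17]
  [-23, -6, -3, -10, -11, 0, -16]
  [-12, -7, -4, -11, 2, -1, 0]
Answer: A* = [[0, -14, -11, -15, -3, -8, -9], [-17, 0, -1, -8, -5, 2, -14], [-20, -3, 0, -11, -8, -1, -13], [-30, -15, -12, 0, -12, -13, -25], [-18, -12, -9, -16, 0, -6, -17], [-23, -6, -3, -10, -11, 0, -16], [-12, -7, -4, -11, 2, -1, 0]]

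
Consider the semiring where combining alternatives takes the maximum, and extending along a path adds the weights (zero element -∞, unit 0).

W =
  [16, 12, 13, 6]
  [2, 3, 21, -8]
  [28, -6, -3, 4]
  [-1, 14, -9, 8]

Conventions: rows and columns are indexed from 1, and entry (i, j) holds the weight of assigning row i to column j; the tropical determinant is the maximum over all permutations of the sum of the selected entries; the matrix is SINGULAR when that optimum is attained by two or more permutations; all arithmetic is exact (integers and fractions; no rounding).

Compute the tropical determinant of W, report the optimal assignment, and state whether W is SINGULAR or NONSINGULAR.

σ = (1, 2, 3, 4): 16 + 3 + (-3) + 8 = 24
σ = (1, 2, 4, 3): 16 + 3 + 4 + (-9) = 14
σ = (1, 3, 2, 4): 16 + 21 + (-6) + 8 = 39
σ = (1, 3, 4, 2): 16 + 21 + 4 + 14 = 55
σ = (1, 4, 2, 3): 16 + (-8) + (-6) + (-9) = -7
σ = (1, 4, 3, 2): 16 + (-8) + (-3) + 14 = 19
σ = (2, 1, 3, 4): 12 + 2 + (-3) + 8 = 19
σ = (2, 1, 4, 3): 12 + 2 + 4 + (-9) = 9
σ = (2, 3, 1, 4): 12 + 21 + 28 + 8 = 69
σ = (2, 3, 4, 1): 12 + 21 + 4 + (-1) = 36
σ = (2, 4, 1, 3): 12 + (-8) + 28 + (-9) = 23
σ = (2, 4, 3, 1): 12 + (-8) + (-3) + (-1) = 0
σ = (3, 1, 2, 4): 13 + 2 + (-6) + 8 = 17
σ = (3, 1, 4, 2): 13 + 2 + 4 + 14 = 33
σ = (3, 2, 1, 4): 13 + 3 + 28 + 8 = 52
σ = (3, 2, 4, 1): 13 + 3 + 4 + (-1) = 19
σ = (3, 4, 1, 2): 13 + (-8) + 28 + 14 = 47
σ = (3, 4, 2, 1): 13 + (-8) + (-6) + (-1) = -2
σ = (4, 1, 2, 3): 6 + 2 + (-6) + (-9) = -7
σ = (4, 1, 3, 2): 6 + 2 + (-3) + 14 = 19
σ = (4, 2, 1, 3): 6 + 3 + 28 + (-9) = 28
σ = (4, 2, 3, 1): 6 + 3 + (-3) + (-1) = 5
σ = (4, 3, 1, 2): 6 + 21 + 28 + 14 = 69
σ = (4, 3, 2, 1): 6 + 21 + (-6) + (-1) = 20
Optimal value attained by: σ = (2, 3, 1, 4).
Answer: det⊕(W) = 69; verdict: SINGULAR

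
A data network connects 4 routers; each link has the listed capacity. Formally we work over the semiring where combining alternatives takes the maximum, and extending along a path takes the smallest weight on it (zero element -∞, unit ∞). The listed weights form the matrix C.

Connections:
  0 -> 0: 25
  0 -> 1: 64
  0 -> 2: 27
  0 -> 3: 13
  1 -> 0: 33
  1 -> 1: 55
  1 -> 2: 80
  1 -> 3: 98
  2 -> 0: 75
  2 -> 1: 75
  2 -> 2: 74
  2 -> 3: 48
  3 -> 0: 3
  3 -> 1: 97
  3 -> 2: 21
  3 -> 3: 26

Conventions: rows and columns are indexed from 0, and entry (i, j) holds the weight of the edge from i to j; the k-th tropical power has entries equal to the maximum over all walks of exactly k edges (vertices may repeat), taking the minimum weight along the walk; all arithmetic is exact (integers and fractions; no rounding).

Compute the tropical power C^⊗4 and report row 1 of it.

C^⊗2:
  [33, 55, 64, 64]
  [75, 97, 74, 55]
  [74, 74, 75, 75]
  [33, 55, 80, 97]
C^⊗3:
  [64, 64, 64, 55]
  [74, 74, 80, 97]
  [75, 75, 74, 74]
  [75, 97, 74, 55]
C^⊗4:
  [64, 64, 64, 64]
  [75, 97, 74, 74]
  [74, 74, 75, 75]
  [74, 74, 80, 97]
Answer: row 1 of C^⊗4 = [75, 97, 74, 74]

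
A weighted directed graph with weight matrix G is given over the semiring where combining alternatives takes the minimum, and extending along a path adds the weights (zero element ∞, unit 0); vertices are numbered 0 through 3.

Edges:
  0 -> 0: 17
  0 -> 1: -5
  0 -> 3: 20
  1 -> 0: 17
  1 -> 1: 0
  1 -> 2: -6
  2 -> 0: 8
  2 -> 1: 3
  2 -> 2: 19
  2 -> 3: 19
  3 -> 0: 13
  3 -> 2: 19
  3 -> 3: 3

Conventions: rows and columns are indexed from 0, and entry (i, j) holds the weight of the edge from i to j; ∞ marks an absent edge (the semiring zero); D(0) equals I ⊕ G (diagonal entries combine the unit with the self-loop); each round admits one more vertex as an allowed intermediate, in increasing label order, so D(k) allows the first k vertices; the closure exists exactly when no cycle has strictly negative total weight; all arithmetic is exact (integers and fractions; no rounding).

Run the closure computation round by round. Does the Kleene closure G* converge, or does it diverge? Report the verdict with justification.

D(0):
  [0, -5, ∞, 20]
  [17, 0, -6, ∞]
  [8, 3, 0, 19]
  [13, ∞, 19, 0]
D(1):
  [0, -5, ∞, 20]
  [17, 0, -6, 37]
  [8, 3, 0, 19]
  [13, 8, 19, 0]
Detection: at round 2, diagonal entry (2, 2) turns strictly negative.
Key observation: the cycle 2->0->1->2 has total weight 8 + (-5) + (-6), which is strictly negative.
Answer: DIVERGES — negative cycle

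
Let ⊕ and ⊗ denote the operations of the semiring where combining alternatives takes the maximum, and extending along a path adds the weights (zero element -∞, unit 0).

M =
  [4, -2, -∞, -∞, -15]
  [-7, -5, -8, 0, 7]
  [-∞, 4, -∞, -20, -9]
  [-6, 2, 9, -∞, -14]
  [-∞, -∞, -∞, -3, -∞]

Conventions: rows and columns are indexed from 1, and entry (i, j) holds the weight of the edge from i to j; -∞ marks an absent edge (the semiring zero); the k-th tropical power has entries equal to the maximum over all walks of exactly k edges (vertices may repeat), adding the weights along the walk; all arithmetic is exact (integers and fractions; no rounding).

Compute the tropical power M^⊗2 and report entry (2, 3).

M^⊗2:
  [8, 2, -10, -2, 5]
  [-3, 2, 9, 4, 2]
  [-3, -1, -4, 4, 11]
  [-2, 13, -6, 2, 9]
  [-9, -1, 6, -∞, -17]
Key observation: the optimum is the walk 2->4->3, with weight 0 + 9 = 9.
Optimal value attained by: walk 2->4->3.
Answer: (M^⊗2)[2][3] = 9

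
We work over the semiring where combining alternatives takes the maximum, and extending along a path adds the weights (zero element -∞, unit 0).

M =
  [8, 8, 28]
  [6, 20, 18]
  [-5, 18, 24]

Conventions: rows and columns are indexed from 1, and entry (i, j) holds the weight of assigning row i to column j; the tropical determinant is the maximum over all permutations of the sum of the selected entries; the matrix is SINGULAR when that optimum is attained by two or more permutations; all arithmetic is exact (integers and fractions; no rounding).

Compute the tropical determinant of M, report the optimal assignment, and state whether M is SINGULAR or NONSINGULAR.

σ = (1, 2, 3): 8 + 20 + 24 = 52
σ = (1, 3, 2): 8 + 18 + 18 = 44
σ = (2, 1, 3): 8 + 6 + 24 = 38
σ = (2, 3, 1): 8 + 18 + (-5) = 21
σ = (3, 1, 2): 28 + 6 + 18 = 52
σ = (3, 2, 1): 28 + 20 + (-5) = 43
Optimal value attained by: σ = (1, 2, 3).
Answer: det⊕(M) = 52; verdict: SINGULAR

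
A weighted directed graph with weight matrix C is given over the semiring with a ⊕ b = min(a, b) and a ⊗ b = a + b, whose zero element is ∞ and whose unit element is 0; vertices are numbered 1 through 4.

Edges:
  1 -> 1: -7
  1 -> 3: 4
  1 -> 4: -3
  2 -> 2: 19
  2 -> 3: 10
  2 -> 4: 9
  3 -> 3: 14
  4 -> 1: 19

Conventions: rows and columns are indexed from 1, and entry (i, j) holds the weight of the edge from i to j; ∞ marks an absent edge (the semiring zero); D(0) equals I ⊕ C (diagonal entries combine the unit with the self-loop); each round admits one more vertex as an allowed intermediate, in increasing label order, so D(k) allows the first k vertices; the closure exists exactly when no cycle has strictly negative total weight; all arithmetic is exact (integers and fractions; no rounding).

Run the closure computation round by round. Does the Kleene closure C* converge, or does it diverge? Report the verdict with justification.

Detection: at round 0, diagonal entry (1, 1) turns strictly negative.
Key observation: the cycle 1->1 has total weight (-7), which is strictly negative.
Answer: DIVERGES — negative cycle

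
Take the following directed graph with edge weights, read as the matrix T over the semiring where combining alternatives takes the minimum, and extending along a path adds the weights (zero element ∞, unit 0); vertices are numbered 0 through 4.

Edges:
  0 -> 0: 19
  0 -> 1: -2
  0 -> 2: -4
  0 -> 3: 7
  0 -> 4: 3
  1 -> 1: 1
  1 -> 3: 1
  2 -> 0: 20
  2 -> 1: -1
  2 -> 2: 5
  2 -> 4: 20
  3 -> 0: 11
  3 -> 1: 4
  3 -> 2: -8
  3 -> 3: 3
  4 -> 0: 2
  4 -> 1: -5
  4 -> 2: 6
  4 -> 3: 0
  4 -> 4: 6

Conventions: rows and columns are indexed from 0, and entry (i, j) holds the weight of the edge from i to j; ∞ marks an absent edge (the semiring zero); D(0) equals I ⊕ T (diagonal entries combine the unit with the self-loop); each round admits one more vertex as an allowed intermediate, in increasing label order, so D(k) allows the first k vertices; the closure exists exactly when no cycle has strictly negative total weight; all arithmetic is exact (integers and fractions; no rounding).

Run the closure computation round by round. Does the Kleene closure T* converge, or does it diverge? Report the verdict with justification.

D(0):
  [0, -2, -4, 7, 3]
  [∞, 0, ∞, 1, ∞]
  [20, -1, 0, ∞, 20]
  [11, 4, -8, 0, ∞]
  [2, -5, 6, 0, 0]
D(1):
  [0, -2, -4, 7, 3]
  [∞, 0, ∞, 1, ∞]
  [20, -1, 0, 27, 20]
  [11, 4, -8, 0, 14]
  [2, -5, -2, 0, 0]
D(2):
  [0, -2, -4, -1, 3]
  [∞, 0, ∞, 1, ∞]
  [20, -1, 0, 0, 20]
  [11, 4, -8, 0, 14]
  [2, -5, -2, -4, 0]
Detection: at round 3, diagonal entry (3, 3) turns strictly negative.
Key observation: the cycle 3->2->1->3 has total weight (-8) + (-1) + 1, which is strictly negative.
Answer: DIVERGES — negative cycle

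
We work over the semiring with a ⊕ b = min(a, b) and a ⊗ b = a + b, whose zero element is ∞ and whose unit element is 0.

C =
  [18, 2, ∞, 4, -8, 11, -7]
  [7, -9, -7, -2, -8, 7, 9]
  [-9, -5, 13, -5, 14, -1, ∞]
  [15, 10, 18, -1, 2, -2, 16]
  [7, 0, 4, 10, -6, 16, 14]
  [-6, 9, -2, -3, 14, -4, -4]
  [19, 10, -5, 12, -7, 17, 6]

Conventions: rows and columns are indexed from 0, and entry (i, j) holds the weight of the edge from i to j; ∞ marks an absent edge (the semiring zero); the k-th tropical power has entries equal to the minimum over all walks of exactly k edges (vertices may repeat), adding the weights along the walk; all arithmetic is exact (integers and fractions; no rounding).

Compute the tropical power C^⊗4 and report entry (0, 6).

C^⊗2:
  [-1, -8, -12, 0, -14, 2, -1]
  [-16, -18, -16, -12, -17, -8, 0]
  [-7, -14, -12, -7, -17, -7, -16]
  [-8, 1, -4, -5, -4, -6, -6]
  [-5, -9, -7, -2, -12, 3, 0]
  [-11, -7, -9, -7, -14, -8, -13]
  [-14, -10, -3, -10, -13, -6, 7]
C^⊗3:
  [-21, -17, -15, -17, -20, -13, -8]
  [-25, -27, -25, -21, -26, -17, -23]
  [-21, -23, -21, -17, -23, -13, -14]
  [-13, -9, -11, -9, -16, -10, -15]
  [-16, -18, -16, -12, -18, -8, -12]
  [-18, -16, -18, -14, -20, -12, -18]
  [-12, -19, -17, -12, -22, -12, -21]
C^⊗4:
  [-24, -26, -24, -20, -29, -19, -28]
  [-34, -36, -34, -30, -35, -26, -32]
  [-30, -32, -30, -26, -31, -22, -28]
  [-20, -18, -20, -16, -22, -14, -20]
  [-25, -27, -25, -21, -26, -17, -23]
  [-27, -25, -23, -23, -26, -19, -25]
  [-26, -28, -26, -22, -28, -18, -19]
Key observation: the optimum is the walk 0->6->2->0->6, with weight (-7) + (-5) + (-9) + (-7) = -28.
Optimal value attained by: walk 0->6->2->0->6.
Answer: (C^⊗4)[0][6] = -28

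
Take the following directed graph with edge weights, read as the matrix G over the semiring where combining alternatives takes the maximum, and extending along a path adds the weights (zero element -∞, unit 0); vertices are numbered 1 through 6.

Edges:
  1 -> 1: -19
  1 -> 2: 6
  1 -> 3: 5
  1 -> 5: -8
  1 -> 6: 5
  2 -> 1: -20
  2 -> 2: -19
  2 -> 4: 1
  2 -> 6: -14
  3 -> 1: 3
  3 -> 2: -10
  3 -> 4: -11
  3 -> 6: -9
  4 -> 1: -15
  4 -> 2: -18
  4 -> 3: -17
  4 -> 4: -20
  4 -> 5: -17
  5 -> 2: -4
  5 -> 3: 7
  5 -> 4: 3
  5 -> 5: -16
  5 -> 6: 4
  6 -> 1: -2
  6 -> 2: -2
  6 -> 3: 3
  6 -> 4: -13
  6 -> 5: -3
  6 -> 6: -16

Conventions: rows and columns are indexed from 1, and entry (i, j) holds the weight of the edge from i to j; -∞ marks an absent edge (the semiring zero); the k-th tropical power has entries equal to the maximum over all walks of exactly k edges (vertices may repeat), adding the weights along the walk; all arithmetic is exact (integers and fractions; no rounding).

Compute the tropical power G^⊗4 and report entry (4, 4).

G^⊗2:
  [8, 3, 8, 7, 2, -4]
  [-14, -14, -11, -18, -16, -15]
  [-11, 9, 8, -9, -5, 8]
  [-14, -9, -10, -14, -23, -10]
  [10, 2, 7, -3, 1, -2]
  [6, 4, 4, 0, -10, 3]
G^⊗3:
  [11, 14, 13, 5, 0, 13]
  [-8, -8, -9, -13, -18, -9]
  [11, 6, 11, 10, 5, -1]
  [-7, -8, -7, -8, -13, -9]
  [10, 16, 15, 4, 2, 15]
  [7, 12, 11, 5, 0, 11]
G^⊗4:
  [16, 17, 16, 15, 10, 16]
  [-6, -2, -3, -7, -12, -3]
  [14, 17, 16, 8, 3, 16]
  [-4, -1, -2, -7, -12, -2]
  [18, 16, 18, 17, 12, 15]
  [14, 13, 14, 13, 8, 12]
Key observation: the optimum is the walk 4->3->1->2->4, with weight (-17) + 3 + 6 + 1 = -7.
Optimal value attained by: walk 4->3->1->2->4.
Answer: (G^⊗4)[4][4] = -7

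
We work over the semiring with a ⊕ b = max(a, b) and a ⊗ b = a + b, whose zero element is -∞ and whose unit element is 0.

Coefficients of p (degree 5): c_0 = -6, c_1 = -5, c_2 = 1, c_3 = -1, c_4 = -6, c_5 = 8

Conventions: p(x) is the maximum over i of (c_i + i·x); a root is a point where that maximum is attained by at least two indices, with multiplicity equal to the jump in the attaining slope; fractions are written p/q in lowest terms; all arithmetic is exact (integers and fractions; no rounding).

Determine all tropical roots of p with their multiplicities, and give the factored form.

hull edge (i=0, c=-6) to (i=2, c=1): slope 7/2, span 2
hull edge (i=2, c=1) to (i=5, c=8): slope 7/3, span 3
Factored form: p(x) = 8 ⊗ (x ⊕ (-7/2)) ⊗ (x ⊕ (-7/2)) ⊗ (x ⊕ (-7/3)) ⊗ (x ⊕ (-7/3)) ⊗ (x ⊕ (-7/3))
Answer: roots = -7/2 (mult 2), -7/3 (mult 3)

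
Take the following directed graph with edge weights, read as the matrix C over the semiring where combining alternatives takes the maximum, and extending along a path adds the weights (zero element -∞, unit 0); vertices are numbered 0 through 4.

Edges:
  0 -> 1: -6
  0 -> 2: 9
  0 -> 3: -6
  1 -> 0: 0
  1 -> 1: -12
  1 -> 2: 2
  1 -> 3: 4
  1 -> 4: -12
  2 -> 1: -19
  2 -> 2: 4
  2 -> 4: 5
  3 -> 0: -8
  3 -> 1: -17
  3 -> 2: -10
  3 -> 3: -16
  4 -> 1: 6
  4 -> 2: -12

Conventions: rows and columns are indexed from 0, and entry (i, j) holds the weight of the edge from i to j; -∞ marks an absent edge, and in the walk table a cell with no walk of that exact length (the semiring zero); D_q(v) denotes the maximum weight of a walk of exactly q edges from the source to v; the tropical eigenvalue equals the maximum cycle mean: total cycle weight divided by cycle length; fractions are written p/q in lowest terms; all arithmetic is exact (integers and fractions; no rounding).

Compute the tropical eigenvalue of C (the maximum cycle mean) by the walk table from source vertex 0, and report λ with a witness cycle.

q=0: [0, -∞, -∞, -∞, -∞]
q=1: [-∞, -6, 9, -6, -∞]
q=2: [-6, -10, 13, -2, 14]
q=3: [-10, 20, 17, -6, 18]
q=4: [20, 24, 22, 24, 22]
q=5: [24, 28, 29, 28, 27]
Optimal cycle mean attained by: cycle 0->2->4->1->0, total 9 + 5 + 6 + 0, length 4.
Answer: λ = 5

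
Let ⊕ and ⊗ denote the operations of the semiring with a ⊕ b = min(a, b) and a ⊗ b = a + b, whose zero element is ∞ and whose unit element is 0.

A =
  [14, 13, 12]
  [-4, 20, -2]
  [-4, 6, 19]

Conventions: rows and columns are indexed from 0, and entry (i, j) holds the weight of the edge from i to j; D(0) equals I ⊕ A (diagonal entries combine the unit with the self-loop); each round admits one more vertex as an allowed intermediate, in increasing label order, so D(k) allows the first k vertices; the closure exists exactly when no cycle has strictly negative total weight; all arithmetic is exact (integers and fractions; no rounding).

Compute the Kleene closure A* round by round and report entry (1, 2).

D(0):
  [0, 13, 12]
  [-4, 0, -2]
  [-4, 6, 0]
D(1):
  [0, 13, 12]
  [-4, 0, -2]
  [-4, 6, 0]
D(2):
  [0, 13, 11]
  [-4, 0, -2]
  [-4, 6, 0]
D(3):
  [0, 13, 11]
  [-6, 0, -2]
  [-4, 6, 0]
Answer: A*[1][2] = -2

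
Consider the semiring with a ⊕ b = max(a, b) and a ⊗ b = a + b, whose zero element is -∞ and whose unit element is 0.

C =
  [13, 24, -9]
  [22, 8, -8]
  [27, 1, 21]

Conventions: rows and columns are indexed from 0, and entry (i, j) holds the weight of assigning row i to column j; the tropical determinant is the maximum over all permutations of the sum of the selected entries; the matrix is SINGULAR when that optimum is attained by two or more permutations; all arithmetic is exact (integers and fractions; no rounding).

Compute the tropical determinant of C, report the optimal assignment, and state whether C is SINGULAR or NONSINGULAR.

σ = (0, 1, 2): 13 + 8 + 21 = 42
σ = (0, 2, 1): 13 + (-8) + 1 = 6
σ = (1, 0, 2): 24 + 22 + 21 = 67
σ = (1, 2, 0): 24 + (-8) + 27 = 43
σ = (2, 0, 1): (-9) + 22 + 1 = 14
σ = (2, 1, 0): (-9) + 8 + 27 = 26
Optimal value attained by: σ = (1, 0, 2).
Answer: det⊕(C) = 67; verdict: NONSINGULAR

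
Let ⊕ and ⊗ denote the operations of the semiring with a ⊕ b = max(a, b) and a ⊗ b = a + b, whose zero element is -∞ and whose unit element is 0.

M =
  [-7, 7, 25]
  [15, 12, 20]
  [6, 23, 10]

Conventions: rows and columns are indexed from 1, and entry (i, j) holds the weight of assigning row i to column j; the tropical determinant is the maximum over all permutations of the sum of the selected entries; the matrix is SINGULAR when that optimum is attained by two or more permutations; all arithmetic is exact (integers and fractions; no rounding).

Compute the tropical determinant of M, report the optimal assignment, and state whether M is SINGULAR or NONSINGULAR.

σ = (1, 2, 3): (-7) + 12 + 10 = 15
σ = (1, 3, 2): (-7) + 20 + 23 = 36
σ = (2, 1, 3): 7 + 15 + 10 = 32
σ = (2, 3, 1): 7 + 20 + 6 = 33
σ = (3, 1, 2): 25 + 15 + 23 = 63
σ = (3, 2, 1): 25 + 12 + 6 = 43
Optimal value attained by: σ = (3, 1, 2).
Answer: det⊕(M) = 63; verdict: NONSINGULAR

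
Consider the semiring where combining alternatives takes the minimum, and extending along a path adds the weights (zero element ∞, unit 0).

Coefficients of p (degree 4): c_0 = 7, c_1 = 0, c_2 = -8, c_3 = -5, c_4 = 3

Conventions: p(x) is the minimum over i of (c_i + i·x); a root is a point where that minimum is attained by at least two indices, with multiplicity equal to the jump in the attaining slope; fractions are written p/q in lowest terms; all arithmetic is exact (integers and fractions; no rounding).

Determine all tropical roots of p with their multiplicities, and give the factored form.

hull edge (i=0, c=7) to (i=2, c=-8): slope -15/2, span 2
hull edge (i=2, c=-8) to (i=3, c=-5): slope 3, span 1
hull edge (i=3, c=-5) to (i=4, c=3): slope 8, span 1
Factored form: p(x) = 3 ⊗ (x ⊕ (-8)) ⊗ (x ⊕ (-3)) ⊗ (x ⊕ 15/2) ⊗ (x ⊕ 15/2)
Answer: roots = -8 (mult 1), -3 (mult 1), 15/2 (mult 2)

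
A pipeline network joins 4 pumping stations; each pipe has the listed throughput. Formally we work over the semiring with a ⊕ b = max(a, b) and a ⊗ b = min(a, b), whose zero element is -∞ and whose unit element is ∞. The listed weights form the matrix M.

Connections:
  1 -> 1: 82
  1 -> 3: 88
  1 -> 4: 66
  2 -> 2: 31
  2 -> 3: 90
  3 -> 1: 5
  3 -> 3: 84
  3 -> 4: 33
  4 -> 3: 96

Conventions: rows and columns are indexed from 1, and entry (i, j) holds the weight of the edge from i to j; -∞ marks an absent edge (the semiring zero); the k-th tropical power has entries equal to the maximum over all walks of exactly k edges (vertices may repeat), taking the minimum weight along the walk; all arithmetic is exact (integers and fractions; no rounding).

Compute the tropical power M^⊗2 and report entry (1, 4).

M^⊗2:
  [82, -∞, 84, 66]
  [5, 31, 84, 33]
  [5, -∞, 84, 33]
  [5, -∞, 84, 33]
Key observation: the optimum is the walk 1->1->4, with weight 82 min 66 = 66.
Optimal value attained by: walk 1->1->4.
Answer: (M^⊗2)[1][4] = 66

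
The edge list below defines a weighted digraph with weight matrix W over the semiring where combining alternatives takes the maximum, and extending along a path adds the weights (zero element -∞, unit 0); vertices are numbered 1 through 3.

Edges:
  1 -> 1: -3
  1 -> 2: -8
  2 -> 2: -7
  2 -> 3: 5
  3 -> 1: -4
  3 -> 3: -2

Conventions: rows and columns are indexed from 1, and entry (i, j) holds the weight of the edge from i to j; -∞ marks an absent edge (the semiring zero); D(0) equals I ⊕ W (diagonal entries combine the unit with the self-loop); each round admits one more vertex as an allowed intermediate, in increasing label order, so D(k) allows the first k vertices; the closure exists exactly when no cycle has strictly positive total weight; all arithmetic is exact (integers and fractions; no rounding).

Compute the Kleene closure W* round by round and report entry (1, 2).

D(0):
  [0, -8, -∞]
  [-∞, 0, 5]
  [-4, -∞, 0]
D(1):
  [0, -8, -∞]
  [-∞, 0, 5]
  [-4, -12, 0]
D(2):
  [0, -8, -3]
  [-∞, 0, 5]
  [-4, -12, 0]
D(3):
  [0, -8, -3]
  [1, 0, 5]
  [-4, -12, 0]
Answer: W*[1][2] = -8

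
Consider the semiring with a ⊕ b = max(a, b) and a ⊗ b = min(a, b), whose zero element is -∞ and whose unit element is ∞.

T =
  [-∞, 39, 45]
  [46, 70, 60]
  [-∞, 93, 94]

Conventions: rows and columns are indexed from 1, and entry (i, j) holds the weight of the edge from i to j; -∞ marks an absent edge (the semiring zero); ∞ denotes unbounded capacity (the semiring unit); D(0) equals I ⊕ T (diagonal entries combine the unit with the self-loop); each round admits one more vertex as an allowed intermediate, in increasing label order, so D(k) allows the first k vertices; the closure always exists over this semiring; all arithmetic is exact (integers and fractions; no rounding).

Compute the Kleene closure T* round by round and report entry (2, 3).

D(0):
  [∞, 39, 45]
  [46, ∞, 60]
  [-∞, 93, ∞]
D(1):
  [∞, 39, 45]
  [46, ∞, 60]
  [-∞, 93, ∞]
D(2):
  [∞, 39, 45]
  [46, ∞, 60]
  [46, 93, ∞]
D(3):
  [∞, 45, 45]
  [46, ∞, 60]
  [46, 93, ∞]
Answer: T*[2][3] = 60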